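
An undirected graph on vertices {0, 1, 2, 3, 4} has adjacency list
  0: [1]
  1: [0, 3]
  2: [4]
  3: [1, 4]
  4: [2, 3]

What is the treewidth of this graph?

1

A width-1 tree decomposition is:
Bags: B1 = {0, 1}  B2 = {1, 3}  B3 = {3, 4}  B4 = {2, 4}
Tree: B1–B2, B2–B3, B3–B4
Each bag holds 2 vertices, so the decomposition has width 1, which upper-bounds the treewidth. G has an edge, so its treewidth is at least 1. Hence tw(G) = 1 exactly.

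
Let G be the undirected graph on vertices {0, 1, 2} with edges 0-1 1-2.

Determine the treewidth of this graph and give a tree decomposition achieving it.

Treewidth 1.
Bags: B1 = {1, 2}  B2 = {0, 1}
Tree: B1–B2

Each bag holds 2 vertices, so the decomposition has width 1, which upper-bounds the treewidth. Any graph with an edge has treewidth ≥ 1, and G has the edge 2–1. Hence tw(G) = 1 exactly.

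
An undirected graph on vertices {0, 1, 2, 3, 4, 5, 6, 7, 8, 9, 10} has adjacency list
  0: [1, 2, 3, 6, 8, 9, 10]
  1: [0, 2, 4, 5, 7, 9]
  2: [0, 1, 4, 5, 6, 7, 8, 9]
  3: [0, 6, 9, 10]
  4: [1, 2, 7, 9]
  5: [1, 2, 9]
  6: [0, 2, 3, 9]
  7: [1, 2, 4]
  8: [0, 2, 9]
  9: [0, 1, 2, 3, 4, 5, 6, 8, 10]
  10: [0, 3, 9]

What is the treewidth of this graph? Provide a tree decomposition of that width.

Every bag has size at most 4, so the width is 4 − 1 = 3 and tw(G) ≤ 3. For the lower bound, the 4 vertices {0, 3, 9, 10} are pairwise adjacent, and any tree decomposition puts a clique entirely inside one bag — forcing width ≥ 3. Combining the bounds, tw(G) = 3.

Treewidth 3.
Bags: B1 = {0, 1, 2, 9}  B2 = {0, 2, 6, 9}  B3 = {0, 3, 6, 9}  B4 = {0, 2, 8, 9}  B5 = {0, 3, 9, 10}  B6 = {1, 2, 5, 9}  B7 = {1, 2, 4, 9}  B8 = {1, 2, 4, 7}
Tree: B1–B2, B2–B3, B2–B4, B3–B5, B1–B6, B1–B7, B7–B8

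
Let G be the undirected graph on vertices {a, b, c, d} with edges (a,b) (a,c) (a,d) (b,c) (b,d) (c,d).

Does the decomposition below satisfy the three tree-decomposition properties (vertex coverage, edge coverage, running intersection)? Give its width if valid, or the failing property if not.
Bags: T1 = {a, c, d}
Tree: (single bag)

A tree decomposition must satisfy three properties: every vertex lies in some bag; for every edge, both endpoints lie together in some bag; and for every vertex, the bags containing it form a connected subtree. Here vertex b appears in no bag, so the decomposition is invalid.

No — vertex b appears in no bag.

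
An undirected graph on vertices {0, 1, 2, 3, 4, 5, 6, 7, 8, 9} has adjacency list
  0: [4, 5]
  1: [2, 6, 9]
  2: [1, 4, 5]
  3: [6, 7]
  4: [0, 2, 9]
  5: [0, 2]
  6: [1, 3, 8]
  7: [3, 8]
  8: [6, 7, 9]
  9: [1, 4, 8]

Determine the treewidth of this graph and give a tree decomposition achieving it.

The largest bag has 3 vertices, giving width 2; this decomposition certifies tw(G) ≤ 2. The edges 7–3–6–8–7 form a cycle, so G is not a tree and its treewidth is at least 2. Combining the bounds, tw(G) = 2.

Treewidth 2.
Bags: B1 = {3, 7, 8}  B2 = {3, 6, 8}  B3 = {6, 8, 9}  B4 = {1, 6, 9}  B5 = {1, 4, 9}  B6 = {1, 2, 4}  B7 = {0, 2, 4}  B8 = {0, 2, 5}
Tree: B1–B2, B2–B3, B3–B4, B4–B5, B5–B6, B6–B7, B7–B8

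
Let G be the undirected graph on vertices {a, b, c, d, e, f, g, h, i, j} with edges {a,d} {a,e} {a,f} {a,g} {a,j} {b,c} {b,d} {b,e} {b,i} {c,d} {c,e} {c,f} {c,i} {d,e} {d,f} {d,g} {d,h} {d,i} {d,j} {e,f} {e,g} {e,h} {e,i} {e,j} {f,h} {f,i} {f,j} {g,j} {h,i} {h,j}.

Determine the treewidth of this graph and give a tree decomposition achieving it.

Each bag holds 5 vertices, so the decomposition has width 4, which upper-bounds the treewidth. On the other hand G contains the 5-clique {a, d, e, g, j}. A clique must lie in a single bag of any decomposition, so no decomposition can have width below 4. Combining the bounds, tw(G) = 4.

Treewidth 4.
One such decomposition:
Bags: B1 = {d, e, f, h, j}  B2 = {a, d, e, f, j}  B3 = {d, e, f, h, i}  B4 = {a, d, e, g, j}  B5 = {c, d, e, f, i}  B6 = {b, c, d, e, i}
Tree: B1–B2, B1–B3, B2–B4, B3–B5, B5–B6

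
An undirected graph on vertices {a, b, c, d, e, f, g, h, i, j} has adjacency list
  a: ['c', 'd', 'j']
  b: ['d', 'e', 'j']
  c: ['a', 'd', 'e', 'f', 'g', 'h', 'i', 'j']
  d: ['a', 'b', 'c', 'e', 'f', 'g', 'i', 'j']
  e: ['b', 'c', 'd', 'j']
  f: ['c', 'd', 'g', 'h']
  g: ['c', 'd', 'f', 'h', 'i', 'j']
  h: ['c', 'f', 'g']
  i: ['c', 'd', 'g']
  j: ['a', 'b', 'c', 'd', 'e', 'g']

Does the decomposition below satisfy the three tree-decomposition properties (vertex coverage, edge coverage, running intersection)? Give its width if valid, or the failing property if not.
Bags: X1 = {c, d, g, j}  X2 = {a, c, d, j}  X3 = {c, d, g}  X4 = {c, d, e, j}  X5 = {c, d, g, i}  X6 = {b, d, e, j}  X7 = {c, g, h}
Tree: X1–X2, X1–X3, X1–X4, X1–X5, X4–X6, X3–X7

No — vertex f appears in no bag.

A tree decomposition must satisfy three properties: every vertex lies in some bag; for every edge, both endpoints lie together in some bag; and for every vertex, the bags containing it form a connected subtree. Here vertex f appears in no bag, so the decomposition is invalid.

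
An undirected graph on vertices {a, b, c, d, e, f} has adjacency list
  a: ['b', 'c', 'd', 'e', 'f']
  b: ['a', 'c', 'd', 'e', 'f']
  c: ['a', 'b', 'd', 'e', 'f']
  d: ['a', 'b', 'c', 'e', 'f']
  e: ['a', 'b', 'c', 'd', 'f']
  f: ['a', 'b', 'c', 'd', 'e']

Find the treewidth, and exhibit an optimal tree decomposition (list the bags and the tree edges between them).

Treewidth 5.
One such decomposition:
Bags: B1 = {a, b, c, d, e, f}
Tree: (single bag)

With just one bag of size 6, the width is 6 − 1 = 5, so tw(G) ≤ 5. For the lower bound, the 6 vertices {a, b, c, d, e, f} are pairwise adjacent, and any tree decomposition puts a clique entirely inside one bag — forcing width ≥ 5. Combining the bounds, tw(G) = 5.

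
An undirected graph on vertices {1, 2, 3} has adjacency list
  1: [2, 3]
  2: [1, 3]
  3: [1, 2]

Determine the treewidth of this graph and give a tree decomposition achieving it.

Treewidth 2.
One such decomposition:
Bags: B1 = {1, 2, 3}
Tree: (single bag)

A single bag containing all 3 vertices is trivially a valid decomposition of width 2. Conversely, {1, 2, 3} is a clique of size 3, and the vertices of any clique must share a bag in every tree decomposition; so some bag has ≥ 3 vertices and tw(G) ≥ 2. Therefore the treewidth is 2.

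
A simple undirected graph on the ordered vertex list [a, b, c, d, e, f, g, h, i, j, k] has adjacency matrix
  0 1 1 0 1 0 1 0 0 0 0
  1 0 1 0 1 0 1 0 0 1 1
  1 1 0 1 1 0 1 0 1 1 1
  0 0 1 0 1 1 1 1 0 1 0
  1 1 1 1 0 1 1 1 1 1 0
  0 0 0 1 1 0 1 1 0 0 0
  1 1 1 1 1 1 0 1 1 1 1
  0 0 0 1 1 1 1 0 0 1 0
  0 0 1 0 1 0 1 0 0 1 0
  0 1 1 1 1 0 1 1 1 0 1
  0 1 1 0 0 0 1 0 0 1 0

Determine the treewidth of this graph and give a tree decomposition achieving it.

Each bag holds 5 vertices, so the decomposition has width 4, which upper-bounds the treewidth. On the other hand G contains the 5-clique {d, e, g, h, j}. A clique must lie in a single bag of any decomposition, so no decomposition can have width below 4. Combining the bounds, tw(G) = 4.

Treewidth 4.
Bags: B1 = {c, e, g, i, j}  B2 = {b, c, e, g, j}  B3 = {c, d, e, g, j}  B4 = {a, b, c, e, g}  B5 = {b, c, g, j, k}  B6 = {d, e, g, h, j}  B7 = {d, e, f, g, h}
Tree: B1–B2, B1–B3, B2–B4, B2–B5, B3–B6, B6–B7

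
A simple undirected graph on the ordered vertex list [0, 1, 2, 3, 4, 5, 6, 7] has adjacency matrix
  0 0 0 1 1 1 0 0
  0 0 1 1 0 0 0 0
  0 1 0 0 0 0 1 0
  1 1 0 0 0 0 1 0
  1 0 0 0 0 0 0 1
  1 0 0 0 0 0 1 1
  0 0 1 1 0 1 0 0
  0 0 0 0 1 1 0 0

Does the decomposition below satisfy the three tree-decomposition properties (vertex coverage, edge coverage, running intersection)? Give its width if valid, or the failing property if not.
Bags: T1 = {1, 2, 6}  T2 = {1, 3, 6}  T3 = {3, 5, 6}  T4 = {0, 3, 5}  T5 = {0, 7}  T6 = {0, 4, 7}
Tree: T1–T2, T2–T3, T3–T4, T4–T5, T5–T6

No — edge (5,7) lies in no bag.

A tree decomposition must satisfy three properties: every vertex lies in some bag; for every edge, both endpoints lie together in some bag; and for every vertex, the bags containing it form a connected subtree. Here edge (5,7) lies in no bag, so the decomposition is invalid.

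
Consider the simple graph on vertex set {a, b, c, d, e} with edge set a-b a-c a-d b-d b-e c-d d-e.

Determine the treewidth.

A width-2 tree decomposition is:
Bags: B1 = {a, c, d}  B2 = {a, b, d}  B3 = {b, d, e}
Tree: B1–B2, B2–B3
Every bag has size at most 3, so the width is 3 − 1 = 2 and tw(G) ≤ 2. Conversely, {b, d, e} is a clique of size 3, and the vertices of any clique must share a bag in every tree decomposition; so some bag has ≥ 3 vertices and tw(G) ≥ 2. The upper and lower bounds meet at 2, so that is the treewidth.

2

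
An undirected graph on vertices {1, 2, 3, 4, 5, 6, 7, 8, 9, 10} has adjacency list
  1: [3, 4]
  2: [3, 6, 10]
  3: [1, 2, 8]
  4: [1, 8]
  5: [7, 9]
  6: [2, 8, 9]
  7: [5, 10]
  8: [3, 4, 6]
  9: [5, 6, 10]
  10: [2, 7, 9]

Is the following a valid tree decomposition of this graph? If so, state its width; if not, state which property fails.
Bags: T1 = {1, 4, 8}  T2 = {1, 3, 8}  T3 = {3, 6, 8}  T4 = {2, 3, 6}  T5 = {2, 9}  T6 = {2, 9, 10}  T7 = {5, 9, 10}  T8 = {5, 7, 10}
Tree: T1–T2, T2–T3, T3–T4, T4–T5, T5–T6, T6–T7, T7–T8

A tree decomposition must satisfy three properties: every vertex lies in some bag; for every edge, both endpoints lie together in some bag; and for every vertex, the bags containing it form a connected subtree. Here edge (6,9) lies in no bag, so the decomposition is invalid.

No — edge (6,9) lies in no bag.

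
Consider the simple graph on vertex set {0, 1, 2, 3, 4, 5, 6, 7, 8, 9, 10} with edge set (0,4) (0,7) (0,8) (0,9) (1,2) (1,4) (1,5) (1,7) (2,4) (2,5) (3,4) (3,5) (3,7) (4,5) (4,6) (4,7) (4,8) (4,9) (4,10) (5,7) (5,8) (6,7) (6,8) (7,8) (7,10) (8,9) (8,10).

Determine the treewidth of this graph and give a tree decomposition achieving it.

Treewidth 3.
One such decomposition:
Bags: B1 = {0, 4, 7, 8}  B2 = {0, 4, 8, 9}  B3 = {4, 7, 8, 10}  B4 = {4, 6, 7, 8}  B5 = {4, 5, 7, 8}  B6 = {1, 4, 5, 7}  B7 = {1, 2, 4, 5}  B8 = {3, 4, 5, 7}
Tree: B1–B2, B1–B3, B1–B4, B1–B5, B5–B6, B6–B7, B6–B8

Each bag holds 4 vertices, so the decomposition has width 3, which upper-bounds the treewidth. Conversely, {0, 4, 8, 9} is a clique of size 4, and the vertices of any clique must share a bag in every tree decomposition; so some bag has ≥ 4 vertices and tw(G) ≥ 3. Therefore the treewidth is 3.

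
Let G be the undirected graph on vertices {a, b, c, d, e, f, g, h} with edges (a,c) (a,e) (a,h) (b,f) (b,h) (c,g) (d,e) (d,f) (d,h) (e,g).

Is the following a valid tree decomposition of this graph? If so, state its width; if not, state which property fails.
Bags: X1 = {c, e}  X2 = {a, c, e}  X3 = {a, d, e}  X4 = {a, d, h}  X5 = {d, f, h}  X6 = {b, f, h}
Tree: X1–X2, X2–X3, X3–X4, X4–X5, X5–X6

No — vertex g appears in no bag.

A tree decomposition must satisfy three properties: every vertex lies in some bag; for every edge, both endpoints lie together in some bag; and for every vertex, the bags containing it form a connected subtree. Here vertex g appears in no bag, so the decomposition is invalid.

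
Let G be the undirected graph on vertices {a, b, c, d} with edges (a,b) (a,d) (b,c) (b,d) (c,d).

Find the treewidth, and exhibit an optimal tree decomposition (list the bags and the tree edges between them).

Every bag has size at most 3, so the width is 3 − 1 = 2 and tw(G) ≤ 2. On the other hand G contains the 3-clique {b, c, d}. A clique must lie in a single bag of any decomposition, so no decomposition can have width below 2. Therefore the treewidth is 2.

Treewidth 2.
Bags: B1 = {b, c, d}  B2 = {a, b, d}
Tree: B1–B2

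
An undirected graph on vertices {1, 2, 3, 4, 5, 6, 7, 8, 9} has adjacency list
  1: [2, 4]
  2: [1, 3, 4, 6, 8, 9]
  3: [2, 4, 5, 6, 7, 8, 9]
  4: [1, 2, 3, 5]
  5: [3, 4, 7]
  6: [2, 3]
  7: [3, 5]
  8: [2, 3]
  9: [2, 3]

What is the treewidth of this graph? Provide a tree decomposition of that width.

Treewidth 2.
Bags: B1 = {3, 4, 5}  B2 = {2, 3, 4}  B3 = {3, 5, 7}  B4 = {1, 2, 4}  B5 = {2, 3, 8}  B6 = {2, 3, 6}  B7 = {2, 3, 9}
Tree: B1–B2, B1–B3, B2–B4, B2–B5, B5–B6, B2–B7

Every bag has size at most 3, so the width is 3 − 1 = 2 and tw(G) ≤ 2. For the lower bound, the 3 vertices {1, 2, 4} are pairwise adjacent, and any tree decomposition puts a clique entirely inside one bag — forcing width ≥ 2. The upper and lower bounds meet at 2, so that is the treewidth.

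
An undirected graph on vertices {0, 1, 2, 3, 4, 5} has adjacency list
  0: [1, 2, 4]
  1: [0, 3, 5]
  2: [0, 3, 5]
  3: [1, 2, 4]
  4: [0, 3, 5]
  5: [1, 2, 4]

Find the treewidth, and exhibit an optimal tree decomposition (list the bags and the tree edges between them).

Treewidth 3.
Bags: B1 = {1, 2, 3, 4}  B2 = {1, 2, 4, 5}  B3 = {0, 1, 2, 4}
Tree: B1–B2, B2–B3

The largest bag has 4 vertices, giving width 3; this decomposition certifies tw(G) ≤ 3. For the lower bound: the 4 vertex sets {1,3}, {4,5}, {2}, {0} are disjoint, each induces a connected subgraph, and every pair is joined by at least one edge of G. Contracting each set to a single vertex therefore yields K_{4} as a minor, and since treewidth is minor-monotone, tw(G) ≥ tw(K_{4}) = 3. The upper and lower bounds meet at 3, so that is the treewidth.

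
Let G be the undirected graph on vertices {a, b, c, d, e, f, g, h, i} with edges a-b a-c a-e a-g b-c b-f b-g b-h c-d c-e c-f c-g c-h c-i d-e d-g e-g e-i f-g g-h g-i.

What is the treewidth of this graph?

3

A width-3 tree decomposition is:
Bags: B1 = {a, c, e, g}  B2 = {a, b, c, g}  B3 = {b, c, f, g}  B4 = {c, d, e, g}  B5 = {c, e, g, i}  B6 = {b, c, g, h}
Tree: B1–B2, B2–B3, B1–B4, B4–B5, B2–B6
Every bag has size at most 4, so the width is 4 − 1 = 3 and tw(G) ≤ 3. For the lower bound, the 4 vertices {c, d, e, g} are pairwise adjacent, and any tree decomposition puts a clique entirely inside one bag — forcing width ≥ 3. Hence tw(G) = 3 exactly.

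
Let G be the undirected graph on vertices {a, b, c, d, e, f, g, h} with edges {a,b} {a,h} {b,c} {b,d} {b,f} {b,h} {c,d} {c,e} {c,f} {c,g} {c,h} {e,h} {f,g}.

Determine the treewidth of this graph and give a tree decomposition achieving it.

Treewidth 2.
One such decomposition:
Bags: B1 = {b, c, h}  B2 = {b, c, f}  B3 = {a, b, h}  B4 = {c, e, h}  B5 = {c, f, g}  B6 = {b, c, d}
Tree: B1–B2, B1–B3, B1–B4, B2–B5, B2–B6

Each bag holds 3 vertices, so the decomposition has width 2, which upper-bounds the treewidth. Conversely, {c, f, g} is a clique of size 3, and the vertices of any clique must share a bag in every tree decomposition; so some bag has ≥ 3 vertices and tw(G) ≥ 2. Hence tw(G) = 2 exactly.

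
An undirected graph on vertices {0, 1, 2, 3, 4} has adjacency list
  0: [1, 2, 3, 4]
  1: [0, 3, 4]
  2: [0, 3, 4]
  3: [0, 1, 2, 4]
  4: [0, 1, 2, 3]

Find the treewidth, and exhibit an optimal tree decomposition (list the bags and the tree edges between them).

Each bag holds 4 vertices, so the decomposition has width 3, which upper-bounds the treewidth. For the lower bound, the 4 vertices {0, 1, 3, 4} are pairwise adjacent, and any tree decomposition puts a clique entirely inside one bag — forcing width ≥ 3. Hence tw(G) = 3 exactly.

Treewidth 3.
One such decomposition:
Bags: B1 = {0, 2, 3, 4}  B2 = {0, 1, 3, 4}
Tree: B1–B2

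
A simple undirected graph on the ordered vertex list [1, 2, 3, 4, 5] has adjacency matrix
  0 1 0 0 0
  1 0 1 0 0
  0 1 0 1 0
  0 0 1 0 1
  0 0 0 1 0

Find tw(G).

A width-1 tree decomposition is:
Bags: B1 = {1, 2}  B2 = {2, 3}  B3 = {3, 4}  B4 = {4, 5}
Tree: B1–B2, B2–B3, B3–B4
Every bag has size at most 2, so the width is 2 − 1 = 1 and tw(G) ≤ 1. Any graph with an edge has treewidth ≥ 1, and G has the edge 1–2. Combining the bounds, tw(G) = 1.

1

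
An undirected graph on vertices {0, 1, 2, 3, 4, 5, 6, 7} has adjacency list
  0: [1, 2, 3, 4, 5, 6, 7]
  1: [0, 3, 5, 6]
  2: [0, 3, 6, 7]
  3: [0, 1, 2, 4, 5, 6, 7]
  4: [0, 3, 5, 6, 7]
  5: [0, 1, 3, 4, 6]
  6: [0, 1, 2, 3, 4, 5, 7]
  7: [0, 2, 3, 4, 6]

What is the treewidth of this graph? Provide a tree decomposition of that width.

Each bag holds 5 vertices, so the decomposition has width 4, which upper-bounds the treewidth. For the lower bound, the 5 vertices {0, 1, 3, 5, 6} are pairwise adjacent, and any tree decomposition puts a clique entirely inside one bag — forcing width ≥ 4. Hence tw(G) = 4 exactly.

Treewidth 4.
One such decomposition:
Bags: B1 = {0, 3, 4, 5, 6}  B2 = {0, 3, 4, 6, 7}  B3 = {0, 1, 3, 5, 6}  B4 = {0, 2, 3, 6, 7}
Tree: B1–B2, B1–B3, B2–B4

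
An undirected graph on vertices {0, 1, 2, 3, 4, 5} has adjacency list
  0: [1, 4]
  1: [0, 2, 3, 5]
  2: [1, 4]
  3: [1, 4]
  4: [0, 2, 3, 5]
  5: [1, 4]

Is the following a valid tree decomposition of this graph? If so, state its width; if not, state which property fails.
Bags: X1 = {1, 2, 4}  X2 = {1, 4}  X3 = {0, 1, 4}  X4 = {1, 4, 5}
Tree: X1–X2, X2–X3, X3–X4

No — vertex 3 appears in no bag.

A tree decomposition must satisfy three properties: every vertex lies in some bag; for every edge, both endpoints lie together in some bag; and for every vertex, the bags containing it form a connected subtree. Here vertex 3 appears in no bag, so the decomposition is invalid.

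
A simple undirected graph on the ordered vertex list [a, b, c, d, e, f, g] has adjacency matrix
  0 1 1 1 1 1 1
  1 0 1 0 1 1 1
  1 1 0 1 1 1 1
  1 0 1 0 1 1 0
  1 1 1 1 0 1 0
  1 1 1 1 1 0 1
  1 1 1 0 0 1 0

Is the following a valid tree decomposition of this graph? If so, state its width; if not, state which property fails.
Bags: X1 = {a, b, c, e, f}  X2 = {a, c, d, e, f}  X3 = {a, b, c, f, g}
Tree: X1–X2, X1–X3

Vertex coverage: the bags together contain {a, b, c, d, e, f, g}, the full vertex set. Edge coverage: each edge of G has both endpoints in at least one bag. Running intersection: for every vertex, the bags containing it form a connected subtree. All three properties hold, so this is a valid tree decomposition of width max|bag| − 1 = 4, and hence tw(G) ≤ 4.

Yes; width 4.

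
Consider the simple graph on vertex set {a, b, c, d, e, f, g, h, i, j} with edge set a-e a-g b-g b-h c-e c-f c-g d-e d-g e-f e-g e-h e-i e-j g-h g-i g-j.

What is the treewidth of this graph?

A width-2 tree decomposition is:
Bags: B1 = {d, e, g}  B2 = {e, g, i}  B3 = {e, g, h}  B4 = {c, e, g}  B5 = {e, g, j}  B6 = {c, e, f}  B7 = {a, e, g}  B8 = {b, g, h}
Tree: B1–B2, B1–B3, B3–B4, B4–B5, B4–B6, B1–B7, B3–B8
The largest bag has 3 vertices, giving width 2; this decomposition certifies tw(G) ≤ 2. Conversely, {d, e, g} is a clique of size 3, and the vertices of any clique must share a bag in every tree decomposition; so some bag has ≥ 3 vertices and tw(G) ≥ 2. Combining the bounds, tw(G) = 2.

2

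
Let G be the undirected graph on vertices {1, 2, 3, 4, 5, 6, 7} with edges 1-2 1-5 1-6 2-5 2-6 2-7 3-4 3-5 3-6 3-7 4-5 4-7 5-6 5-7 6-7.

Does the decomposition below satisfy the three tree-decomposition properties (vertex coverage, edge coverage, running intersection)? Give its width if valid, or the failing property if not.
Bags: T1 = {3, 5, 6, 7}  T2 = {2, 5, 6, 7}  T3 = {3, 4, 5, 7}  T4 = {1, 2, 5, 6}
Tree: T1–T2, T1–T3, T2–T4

Yes; width 3.

Vertex coverage: the bags together contain {1, 2, 3, 4, 5, 6, 7}, the full vertex set. Edge coverage: each edge of G has both endpoints in at least one bag. Running intersection: for every vertex, the bags containing it form a connected subtree. All three properties hold, so this is a valid tree decomposition of width max|bag| − 1 = 3, and hence tw(G) ≤ 3.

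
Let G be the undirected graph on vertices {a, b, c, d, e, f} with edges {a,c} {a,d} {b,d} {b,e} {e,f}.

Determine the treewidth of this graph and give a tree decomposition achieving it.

The largest bag has 2 vertices, giving width 1; this decomposition certifies tw(G) ≤ 1. Since G has at least one edge (e.g. f–e), it is not an edgeless graph, so tw(G) ≥ 1. The upper and lower bounds meet at 1, so that is the treewidth.

Treewidth 1.
Bags: B1 = {e, f}  B2 = {b, e}  B3 = {b, d}  B4 = {a, d}  B5 = {a, c}
Tree: B1–B2, B2–B3, B3–B4, B4–B5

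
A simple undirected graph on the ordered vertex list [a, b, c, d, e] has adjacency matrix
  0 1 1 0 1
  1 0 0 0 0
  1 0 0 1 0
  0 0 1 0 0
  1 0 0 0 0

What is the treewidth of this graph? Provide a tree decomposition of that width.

Treewidth 1.
Bags: B1 = {a, b}  B2 = {a, e}  B3 = {a, c}  B4 = {c, d}
Tree: B1–B2, B2–B3, B3–B4

Each bag holds 2 vertices, so the decomposition has width 1, which upper-bounds the treewidth. G has an edge, so its treewidth is at least 1. Combining the bounds, tw(G) = 1.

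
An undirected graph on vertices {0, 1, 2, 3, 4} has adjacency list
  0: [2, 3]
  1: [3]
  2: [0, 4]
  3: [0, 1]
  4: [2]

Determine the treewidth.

1

A width-1 tree decomposition is:
Bags: B1 = {2, 4}  B2 = {0, 2}  B3 = {0, 3}  B4 = {1, 3}
Tree: B1–B2, B2–B3, B3–B4
Each bag holds 2 vertices, so the decomposition has width 1, which upper-bounds the treewidth. Since G has at least one edge (e.g. 2–4), it is not an edgeless graph, so tw(G) ≥ 1. The upper and lower bounds meet at 1, so that is the treewidth.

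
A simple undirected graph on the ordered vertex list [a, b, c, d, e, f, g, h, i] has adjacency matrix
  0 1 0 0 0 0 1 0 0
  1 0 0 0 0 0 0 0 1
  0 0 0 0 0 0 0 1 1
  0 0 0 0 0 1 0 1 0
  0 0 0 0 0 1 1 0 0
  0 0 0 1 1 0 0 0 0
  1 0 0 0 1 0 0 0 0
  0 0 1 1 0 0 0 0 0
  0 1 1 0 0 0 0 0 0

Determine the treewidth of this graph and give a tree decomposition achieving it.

Treewidth 2.
Bags: B1 = {d, f, h}  B2 = {c, f, h}  B3 = {c, f, i}  B4 = {b, f, i}  B5 = {a, b, f}  B6 = {a, f, g}  B7 = {e, f, g}
Tree: B1–B2, B2–B3, B3–B4, B4–B5, B5–B6, B6–B7

Each bag holds 3 vertices, so the decomposition has width 2, which upper-bounds the treewidth. For the lower bound, G contains the cycle f–d–h–c–i–b–a–g–e–f, so G is not a forest; only forests have treewidth ≤ 1, hence tw(G) ≥ 2. Therefore the treewidth is 2.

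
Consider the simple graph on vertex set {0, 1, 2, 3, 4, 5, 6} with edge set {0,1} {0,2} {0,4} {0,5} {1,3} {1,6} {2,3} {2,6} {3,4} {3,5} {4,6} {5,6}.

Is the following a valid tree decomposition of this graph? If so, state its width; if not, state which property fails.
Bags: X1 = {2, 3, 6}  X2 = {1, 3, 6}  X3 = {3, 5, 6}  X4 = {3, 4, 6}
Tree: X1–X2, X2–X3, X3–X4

A tree decomposition must satisfy three properties: every vertex lies in some bag; for every edge, both endpoints lie together in some bag; and for every vertex, the bags containing it form a connected subtree. Here vertex 0 appears in no bag, so the decomposition is invalid.

No — vertex 0 appears in no bag.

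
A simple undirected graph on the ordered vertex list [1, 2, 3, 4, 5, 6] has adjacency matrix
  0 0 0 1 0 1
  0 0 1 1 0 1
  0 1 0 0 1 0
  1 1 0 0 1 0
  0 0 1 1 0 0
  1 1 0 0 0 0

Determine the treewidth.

2

A width-2 tree decomposition is:
Bags: B1 = {1, 2, 6}  B2 = {1, 2, 4}  B3 = {2, 3, 4}  B4 = {3, 4, 5}
Tree: B1–B2, B2–B3, B3–B4
Every bag has size at most 3, so the width is 3 − 1 = 2 and tw(G) ≤ 2. For the lower bound, G contains the cycle 6–1–4–2–6, so G is not a forest; only forests have treewidth ≤ 1, hence tw(G) ≥ 2. Combining the bounds, tw(G) = 2.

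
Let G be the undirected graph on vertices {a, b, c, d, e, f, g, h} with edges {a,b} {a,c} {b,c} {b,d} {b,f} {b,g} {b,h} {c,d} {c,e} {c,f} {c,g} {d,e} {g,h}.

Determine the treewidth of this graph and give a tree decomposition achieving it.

Treewidth 2.
One such decomposition:
Bags: B1 = {b, c, g}  B2 = {b, g, h}  B3 = {b, c, f}  B4 = {b, c, d}  B5 = {c, d, e}  B6 = {a, b, c}
Tree: B1–B2, B1–B3, B1–B4, B4–B5, B1–B6

Each bag holds 3 vertices, so the decomposition has width 2, which upper-bounds the treewidth. For the lower bound, the 3 vertices {c, d, e} are pairwise adjacent, and any tree decomposition puts a clique entirely inside one bag — forcing width ≥ 2. Combining the bounds, tw(G) = 2.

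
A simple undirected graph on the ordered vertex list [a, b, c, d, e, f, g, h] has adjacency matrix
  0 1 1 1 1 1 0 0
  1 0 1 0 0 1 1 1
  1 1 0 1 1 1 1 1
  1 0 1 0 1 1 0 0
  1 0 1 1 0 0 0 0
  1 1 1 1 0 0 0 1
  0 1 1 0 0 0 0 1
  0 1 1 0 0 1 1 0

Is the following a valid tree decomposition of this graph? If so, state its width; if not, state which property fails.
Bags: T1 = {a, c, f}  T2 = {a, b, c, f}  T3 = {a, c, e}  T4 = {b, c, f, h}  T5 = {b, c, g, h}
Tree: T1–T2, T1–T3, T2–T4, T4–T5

A tree decomposition must satisfy three properties: every vertex lies in some bag; for every edge, both endpoints lie together in some bag; and for every vertex, the bags containing it form a connected subtree. Here vertex d appears in no bag, so the decomposition is invalid.

No — vertex d appears in no bag.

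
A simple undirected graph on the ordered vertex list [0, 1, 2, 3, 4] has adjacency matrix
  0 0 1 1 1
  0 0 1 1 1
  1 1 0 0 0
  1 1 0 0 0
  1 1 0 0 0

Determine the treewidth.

2

A width-2 tree decomposition is:
Bags: B1 = {0, 1, 4}  B2 = {0, 1, 2}  B3 = {0, 1, 3}
Tree: B1–B2, B2–B3
The largest bag has 3 vertices, giving width 2; this decomposition certifies tw(G) ≤ 2. Since 0–4–1–2–0 is a cycle in G, G is not acyclic. Forests are exactly the graphs of treewidth ≤ 1, so tw(G) ≥ 2. Combining the bounds, tw(G) = 2.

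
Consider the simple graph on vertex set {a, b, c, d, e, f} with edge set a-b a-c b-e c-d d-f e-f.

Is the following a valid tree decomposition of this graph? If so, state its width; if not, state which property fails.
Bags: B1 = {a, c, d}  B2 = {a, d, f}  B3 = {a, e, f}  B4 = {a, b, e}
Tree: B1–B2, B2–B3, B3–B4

Yes; width 2.

Checking the three conditions: (i) the bags cover all of {a, b, c, d, e, f}; (ii) for each edge, some bag contains both endpoints; (iii) the bags containing any fixed vertex form a subtree. All hold, so the decomposition is valid with width 3 − 1 = 2.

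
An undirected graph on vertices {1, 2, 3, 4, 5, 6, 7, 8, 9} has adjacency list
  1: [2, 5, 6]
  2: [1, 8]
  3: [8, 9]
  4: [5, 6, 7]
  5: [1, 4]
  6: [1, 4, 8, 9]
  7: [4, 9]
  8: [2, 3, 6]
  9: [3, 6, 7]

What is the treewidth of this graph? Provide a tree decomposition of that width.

Treewidth 3.
One optimal decomposition is:
Bags: B1 = {3, 7, 8, 9}  B2 = {6, 7, 8, 9}  B3 = {4, 6, 7, 8}  B4 = {2, 4, 6, 8}  B5 = {1, 2, 4, 6}  B6 = {1, 2, 4, 5}
Tree: B1–B2, B2–B3, B3–B4, B4–B5, B5–B6

Every bag has size at most 4, so the width is 4 − 1 = 3 and tw(G) ≤ 3. For the lower bound: the 4 vertex sets {3,7,9}, {8}, {6}, {1,2,4,5} are disjoint, each induces a connected subgraph, and every pair is joined by at least one edge of G. Contracting each set to a single vertex therefore yields K_{4} as a minor, and since treewidth is minor-monotone, tw(G) ≥ tw(K_{4}) = 3. The upper and lower bounds meet at 3, so that is the treewidth.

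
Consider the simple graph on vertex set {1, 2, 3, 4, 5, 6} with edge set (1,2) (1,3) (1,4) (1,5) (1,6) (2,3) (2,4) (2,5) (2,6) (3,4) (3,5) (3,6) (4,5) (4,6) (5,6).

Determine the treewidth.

5

A width-5 tree decomposition is:
Bags: B1 = {1, 2, 3, 4, 5, 6}
Tree: (single bag)
A single bag containing all 6 vertices is trivially a valid decomposition of width 5. For the lower bound, the 6 vertices {1, 2, 3, 4, 5, 6} are pairwise adjacent, and any tree decomposition puts a clique entirely inside one bag — forcing width ≥ 5. Hence tw(G) = 5 exactly.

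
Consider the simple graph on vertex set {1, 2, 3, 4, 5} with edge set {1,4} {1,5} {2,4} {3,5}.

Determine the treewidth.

A width-1 tree decomposition is:
Bags: B1 = {3, 5}  B2 = {1, 5}  B3 = {1, 4}  B4 = {2, 4}
Tree: B1–B2, B2–B3, B3–B4
Every bag has size at most 2, so the width is 2 − 1 = 1 and tw(G) ≤ 1. G has an edge, so its treewidth is at least 1. The upper and lower bounds meet at 1, so that is the treewidth.

1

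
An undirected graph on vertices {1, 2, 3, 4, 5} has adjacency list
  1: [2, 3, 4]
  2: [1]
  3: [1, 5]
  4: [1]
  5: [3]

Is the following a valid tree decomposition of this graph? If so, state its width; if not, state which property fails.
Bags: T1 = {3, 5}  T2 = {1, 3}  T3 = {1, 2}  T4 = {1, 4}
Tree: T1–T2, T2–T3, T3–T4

Checking the three conditions: (i) the bags cover all of {1, 2, 3, 4, 5}; (ii) for each edge, some bag contains both endpoints; (iii) the bags containing any fixed vertex form a subtree. All hold, so the decomposition is valid with width 2 − 1 = 1.

Yes; width 1.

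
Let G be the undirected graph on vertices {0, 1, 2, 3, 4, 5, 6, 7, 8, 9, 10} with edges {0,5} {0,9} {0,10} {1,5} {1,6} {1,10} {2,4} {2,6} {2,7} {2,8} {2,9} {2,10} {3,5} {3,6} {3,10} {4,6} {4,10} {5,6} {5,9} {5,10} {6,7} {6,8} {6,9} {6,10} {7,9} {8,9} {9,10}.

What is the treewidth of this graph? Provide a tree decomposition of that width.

Each bag holds 4 vertices, so the decomposition has width 3, which upper-bounds the treewidth. On the other hand G contains the 4-clique {0, 5, 9, 10}. A clique must lie in a single bag of any decomposition, so no decomposition can have width below 3. Hence tw(G) = 3 exactly.

Treewidth 3.
One optimal decomposition is:
Bags: B1 = {2, 6, 7, 9}  B2 = {2, 6, 8, 9}  B3 = {2, 6, 9, 10}  B4 = {5, 6, 9, 10}  B5 = {3, 5, 6, 10}  B6 = {1, 5, 6, 10}  B7 = {0, 5, 9, 10}  B8 = {2, 4, 6, 10}
Tree: B1–B2, B2–B3, B3–B4, B4–B5, B4–B6, B4–B7, B3–B8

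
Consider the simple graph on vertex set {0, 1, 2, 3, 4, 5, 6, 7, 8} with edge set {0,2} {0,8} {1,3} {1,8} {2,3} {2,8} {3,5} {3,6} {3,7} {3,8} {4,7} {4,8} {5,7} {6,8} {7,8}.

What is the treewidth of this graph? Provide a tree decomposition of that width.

The largest bag has 3 vertices, giving width 2; this decomposition certifies tw(G) ≤ 2. For the lower bound, the 3 vertices {0, 2, 8} are pairwise adjacent, and any tree decomposition puts a clique entirely inside one bag — forcing width ≥ 2. Combining the bounds, tw(G) = 2.

Treewidth 2.
Bags: B1 = {3, 6, 8}  B2 = {1, 3, 8}  B3 = {2, 3, 8}  B4 = {3, 7, 8}  B5 = {0, 2, 8}  B6 = {4, 7, 8}  B7 = {3, 5, 7}
Tree: B1–B2, B2–B3, B1–B4, B3–B5, B4–B6, B4–B7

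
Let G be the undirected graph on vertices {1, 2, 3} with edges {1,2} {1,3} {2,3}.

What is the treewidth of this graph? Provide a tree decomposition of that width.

A single bag containing all 3 vertices is trivially a valid decomposition of width 2. Conversely, {1, 2, 3} is a clique of size 3, and the vertices of any clique must share a bag in every tree decomposition; so some bag has ≥ 3 vertices and tw(G) ≥ 2. Combining the bounds, tw(G) = 2.

Treewidth 2.
One such decomposition:
Bags: B1 = {1, 2, 3}
Tree: (single bag)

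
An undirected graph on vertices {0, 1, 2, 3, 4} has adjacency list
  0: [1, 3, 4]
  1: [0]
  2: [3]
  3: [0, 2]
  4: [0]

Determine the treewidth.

1

A width-1 tree decomposition is:
Bags: B1 = {0, 3}  B2 = {2, 3}  B3 = {0, 1}  B4 = {0, 4}
Tree: B1–B2, B1–B3, B3–B4
The largest bag has 2 vertices, giving width 1; this decomposition certifies tw(G) ≤ 1. Any graph with an edge has treewidth ≥ 1, and G has the edge 3–0. Therefore the treewidth is 1.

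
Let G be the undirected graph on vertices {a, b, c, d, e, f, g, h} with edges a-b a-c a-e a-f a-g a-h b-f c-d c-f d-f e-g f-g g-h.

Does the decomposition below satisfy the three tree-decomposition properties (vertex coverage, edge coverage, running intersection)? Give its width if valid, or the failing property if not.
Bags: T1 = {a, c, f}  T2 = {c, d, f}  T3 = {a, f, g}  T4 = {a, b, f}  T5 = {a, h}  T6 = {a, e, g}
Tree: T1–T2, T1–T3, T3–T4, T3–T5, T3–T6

A tree decomposition must satisfy three properties: every vertex lies in some bag; for every edge, both endpoints lie together in some bag; and for every vertex, the bags containing it form a connected subtree. Here edge (g,h) lies in no bag, so the decomposition is invalid.

No — edge (g,h) lies in no bag.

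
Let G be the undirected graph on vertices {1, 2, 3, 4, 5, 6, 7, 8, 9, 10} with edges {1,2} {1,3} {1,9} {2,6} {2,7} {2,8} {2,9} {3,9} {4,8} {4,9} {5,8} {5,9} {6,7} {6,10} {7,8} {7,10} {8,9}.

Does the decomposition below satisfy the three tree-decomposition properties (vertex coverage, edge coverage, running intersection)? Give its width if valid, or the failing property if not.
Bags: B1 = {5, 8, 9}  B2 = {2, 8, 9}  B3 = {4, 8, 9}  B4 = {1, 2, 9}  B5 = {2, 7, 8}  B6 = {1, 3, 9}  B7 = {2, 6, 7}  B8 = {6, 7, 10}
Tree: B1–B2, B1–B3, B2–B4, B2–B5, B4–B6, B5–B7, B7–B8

Yes; width 2.

Vertex coverage: the bags together contain {1, 2, 3, 4, 5, 6, 7, 8, 9, 10}, the full vertex set. Edge coverage: each edge of G has both endpoints in at least one bag. Running intersection: for every vertex, the bags containing it form a connected subtree. All three properties hold, so this is a valid tree decomposition of width max|bag| − 1 = 2, and hence tw(G) ≤ 2.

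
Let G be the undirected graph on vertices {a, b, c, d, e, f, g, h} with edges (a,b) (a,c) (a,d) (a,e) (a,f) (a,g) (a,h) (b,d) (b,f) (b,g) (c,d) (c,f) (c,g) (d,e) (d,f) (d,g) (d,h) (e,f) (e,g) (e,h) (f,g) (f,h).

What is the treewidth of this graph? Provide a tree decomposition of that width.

The largest bag has 5 vertices, giving width 4; this decomposition certifies tw(G) ≤ 4. For the lower bound, the 5 vertices {a, d, e, f, g} are pairwise adjacent, and any tree decomposition puts a clique entirely inside one bag — forcing width ≥ 4. The upper and lower bounds meet at 4, so that is the treewidth.

Treewidth 4.
One such decomposition:
Bags: B1 = {a, d, e, f, g}  B2 = {a, b, d, f, g}  B3 = {a, c, d, f, g}  B4 = {a, d, e, f, h}
Tree: B1–B2, B1–B3, B1–B4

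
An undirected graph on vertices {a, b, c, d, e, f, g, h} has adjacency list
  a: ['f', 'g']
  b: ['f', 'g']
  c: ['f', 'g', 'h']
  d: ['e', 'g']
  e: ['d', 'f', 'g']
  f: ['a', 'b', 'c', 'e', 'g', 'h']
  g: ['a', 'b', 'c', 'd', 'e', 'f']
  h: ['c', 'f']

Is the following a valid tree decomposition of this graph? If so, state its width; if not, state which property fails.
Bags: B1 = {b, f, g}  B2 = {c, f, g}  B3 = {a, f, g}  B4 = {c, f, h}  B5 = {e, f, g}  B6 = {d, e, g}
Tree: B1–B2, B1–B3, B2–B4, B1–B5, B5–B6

Yes; width 2.

Vertex coverage: the bags together contain {a, b, c, d, e, f, g, h}, the full vertex set. Edge coverage: each edge of G has both endpoints in at least one bag. Running intersection: for every vertex, the bags containing it form a connected subtree. All three properties hold, so this is a valid tree decomposition of width max|bag| − 1 = 2, and hence tw(G) ≤ 2.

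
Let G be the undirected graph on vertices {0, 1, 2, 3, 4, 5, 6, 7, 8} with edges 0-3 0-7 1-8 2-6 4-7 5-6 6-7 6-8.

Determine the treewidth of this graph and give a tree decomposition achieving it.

Treewidth 1.
One such decomposition:
Bags: B1 = {0, 7}  B2 = {6, 7}  B3 = {0, 3}  B4 = {4, 7}  B5 = {5, 6}  B6 = {6, 8}  B7 = {2, 6}  B8 = {1, 8}
Tree: B1–B2, B1–B3, B2–B4, B2–B5, B2–B6, B6–B7, B6–B8

Each bag holds 2 vertices, so the decomposition has width 1, which upper-bounds the treewidth. Any graph with an edge has treewidth ≥ 1, and G has the edge 7–0. The upper and lower bounds meet at 1, so that is the treewidth.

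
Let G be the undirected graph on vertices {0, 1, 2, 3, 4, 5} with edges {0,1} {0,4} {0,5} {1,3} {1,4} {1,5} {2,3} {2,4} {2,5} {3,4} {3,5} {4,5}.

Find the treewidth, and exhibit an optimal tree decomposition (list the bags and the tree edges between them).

Every bag has size at most 4, so the width is 4 − 1 = 3 and tw(G) ≤ 3. Conversely, {0, 1, 4, 5} is a clique of size 4, and the vertices of any clique must share a bag in every tree decomposition; so some bag has ≥ 4 vertices and tw(G) ≥ 3. Hence tw(G) = 3 exactly.

Treewidth 3.
One such decomposition:
Bags: B1 = {0, 1, 4, 5}  B2 = {1, 3, 4, 5}  B3 = {2, 3, 4, 5}
Tree: B1–B2, B2–B3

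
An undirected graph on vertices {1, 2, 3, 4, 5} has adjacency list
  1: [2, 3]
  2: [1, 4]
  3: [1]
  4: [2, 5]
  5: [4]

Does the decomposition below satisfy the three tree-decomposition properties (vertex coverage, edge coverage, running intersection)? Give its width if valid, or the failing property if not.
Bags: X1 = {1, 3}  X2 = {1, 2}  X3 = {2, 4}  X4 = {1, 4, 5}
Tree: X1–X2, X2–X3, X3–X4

No — bags containing vertex 1 are not connected in the tree.

A tree decomposition must satisfy three properties: every vertex lies in some bag; for every edge, both endpoints lie together in some bag; and for every vertex, the bags containing it form a connected subtree. Here bags containing vertex 1 are not connected in the tree, so the decomposition is invalid.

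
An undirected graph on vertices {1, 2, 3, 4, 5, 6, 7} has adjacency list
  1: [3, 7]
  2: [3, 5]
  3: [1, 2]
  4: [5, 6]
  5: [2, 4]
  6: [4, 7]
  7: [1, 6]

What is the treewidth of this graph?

A width-2 tree decomposition is:
Bags: B1 = {1, 3, 7}  B2 = {3, 6, 7}  B3 = {3, 4, 6}  B4 = {3, 4, 5}  B5 = {2, 3, 5}
Tree: B1–B2, B2–B3, B3–B4, B4–B5
Every bag has size at most 3, so the width is 3 − 1 = 2 and tw(G) ≤ 2. The edges 3–1–7–6–4–5–2–3 form a cycle, so G is not a tree and its treewidth is at least 2. Hence tw(G) = 2 exactly.

2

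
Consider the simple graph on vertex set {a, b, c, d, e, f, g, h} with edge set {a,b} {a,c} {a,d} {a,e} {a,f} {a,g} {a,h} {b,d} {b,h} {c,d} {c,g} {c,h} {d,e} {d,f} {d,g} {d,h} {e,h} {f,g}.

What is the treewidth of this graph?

3

A width-3 tree decomposition is:
Bags: B1 = {a, c, d, h}  B2 = {a, c, d, g}  B3 = {a, b, d, h}  B4 = {a, d, f, g}  B5 = {a, d, e, h}
Tree: B1–B2, B1–B3, B2–B4, B3–B5
Every bag has size at most 4, so the width is 4 − 1 = 3 and tw(G) ≤ 3. On the other hand G contains the 4-clique {a, c, d, g}. A clique must lie in a single bag of any decomposition, so no decomposition can have width below 3. Combining the bounds, tw(G) = 3.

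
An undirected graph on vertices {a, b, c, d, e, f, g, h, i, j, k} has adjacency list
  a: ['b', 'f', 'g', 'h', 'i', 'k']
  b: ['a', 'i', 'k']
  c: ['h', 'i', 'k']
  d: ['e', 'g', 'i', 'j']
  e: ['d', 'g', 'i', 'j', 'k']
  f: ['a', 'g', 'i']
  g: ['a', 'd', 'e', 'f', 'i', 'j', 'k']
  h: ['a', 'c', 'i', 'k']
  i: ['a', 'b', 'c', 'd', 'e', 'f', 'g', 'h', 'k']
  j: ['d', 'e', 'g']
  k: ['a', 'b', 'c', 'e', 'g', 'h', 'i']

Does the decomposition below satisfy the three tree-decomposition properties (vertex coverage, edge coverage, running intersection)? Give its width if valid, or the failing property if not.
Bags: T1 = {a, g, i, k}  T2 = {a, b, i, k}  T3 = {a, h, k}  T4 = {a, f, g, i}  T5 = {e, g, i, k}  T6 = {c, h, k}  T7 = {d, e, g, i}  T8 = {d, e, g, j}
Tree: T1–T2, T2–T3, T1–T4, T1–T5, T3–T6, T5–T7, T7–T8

No — edge (i,h) lies in no bag.

A tree decomposition must satisfy three properties: every vertex lies in some bag; for every edge, both endpoints lie together in some bag; and for every vertex, the bags containing it form a connected subtree. Here edge (i,h) lies in no bag, so the decomposition is invalid.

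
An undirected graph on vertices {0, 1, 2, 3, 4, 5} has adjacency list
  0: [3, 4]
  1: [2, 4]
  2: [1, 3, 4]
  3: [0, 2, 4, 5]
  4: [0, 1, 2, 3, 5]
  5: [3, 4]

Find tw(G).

2

A width-2 tree decomposition is:
Bags: B1 = {2, 3, 4}  B2 = {3, 4, 5}  B3 = {1, 2, 4}  B4 = {0, 3, 4}
Tree: B1–B2, B1–B3, B1–B4
Every bag has size at most 3, so the width is 3 − 1 = 2 and tw(G) ≤ 2. On the other hand G contains the 3-clique {1, 2, 4}. A clique must lie in a single bag of any decomposition, so no decomposition can have width below 2. Therefore the treewidth is 2.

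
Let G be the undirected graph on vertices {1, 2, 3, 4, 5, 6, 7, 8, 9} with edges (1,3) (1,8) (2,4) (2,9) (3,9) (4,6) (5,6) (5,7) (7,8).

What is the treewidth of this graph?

2

A width-2 tree decomposition is:
Bags: B1 = {5, 6, 7}  B2 = {6, 7, 8}  B3 = {1, 6, 8}  B4 = {1, 3, 6}  B5 = {3, 6, 9}  B6 = {2, 6, 9}  B7 = {2, 4, 6}
Tree: B1–B2, B2–B3, B3–B4, B4–B5, B5–B6, B6–B7
Each bag holds 3 vertices, so the decomposition has width 2, which upper-bounds the treewidth. The edges 6–5–7–8–1–3–9–2–4–6 form a cycle, so G is not a tree and its treewidth is at least 2. Hence tw(G) = 2 exactly.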